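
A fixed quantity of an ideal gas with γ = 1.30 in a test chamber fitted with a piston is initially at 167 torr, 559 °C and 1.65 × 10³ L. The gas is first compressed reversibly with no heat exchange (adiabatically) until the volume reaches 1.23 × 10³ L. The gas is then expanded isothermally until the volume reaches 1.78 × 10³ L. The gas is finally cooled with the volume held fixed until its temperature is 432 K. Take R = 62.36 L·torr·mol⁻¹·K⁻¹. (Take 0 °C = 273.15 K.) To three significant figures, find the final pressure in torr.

P₄ ≈ 80.4 torr

Convert: T₁ = 832.1 K.
Reversible adiabatic, γ = 1.30: T₂ = T₁·(V₁/V₂)^(γ−1) = 908.8 K; P₂ = P₁·(V₁/V₂)^γ = 244.7 torr.
Isothermal, so P V is constant: T₃ = T₂; P₃ = P₂·(V₂/V₃) = 169.1 torr.
V constant ⇒ P ∝ T: V₄ = V₃; P₄ = P₃·(T₄/T₃) = 80.36 torr.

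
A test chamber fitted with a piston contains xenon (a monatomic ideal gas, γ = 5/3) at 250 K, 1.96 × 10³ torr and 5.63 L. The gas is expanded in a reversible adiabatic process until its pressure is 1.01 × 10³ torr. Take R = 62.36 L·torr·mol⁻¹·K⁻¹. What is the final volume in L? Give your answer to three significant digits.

Reversible adiabatic, γ = 5/3: T₂ = T₁·(P₂/P₁)^((γ−1)/γ) = 191.8 K; V₂ = V₁·(P₁/P₂)^(1/γ) = 8.380 L.

V₂ ≈ 8.38 L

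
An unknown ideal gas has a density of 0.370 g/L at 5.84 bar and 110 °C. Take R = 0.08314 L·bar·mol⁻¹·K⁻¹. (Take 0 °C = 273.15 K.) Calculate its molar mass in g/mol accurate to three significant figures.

ρ = PM/(RT) ⇒ M = ρRT/P = (0.370 × 0.08314 × 383.1) / 5.84

M ≈ 2.02 g/mol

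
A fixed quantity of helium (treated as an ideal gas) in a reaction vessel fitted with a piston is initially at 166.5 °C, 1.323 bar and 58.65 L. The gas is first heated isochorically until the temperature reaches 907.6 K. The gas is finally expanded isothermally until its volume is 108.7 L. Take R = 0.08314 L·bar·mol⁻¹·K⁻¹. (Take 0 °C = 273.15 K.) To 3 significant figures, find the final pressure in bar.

P₃ ≈ 1.47 bar

Convert: T₁ = 439.6 K.
V constant ⇒ P ∝ T: V₂ = V₁; P₂ = P₁·(T₂/T₁) = 2.731 bar.
Isothermal, so P V is constant: T₃ = T₂; P₃ = P₂·(V₂/V₃) = 1.474 bar.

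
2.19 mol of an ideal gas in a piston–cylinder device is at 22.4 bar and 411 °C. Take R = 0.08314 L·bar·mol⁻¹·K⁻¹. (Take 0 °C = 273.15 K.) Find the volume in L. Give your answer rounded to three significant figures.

V ≈ 5.56 L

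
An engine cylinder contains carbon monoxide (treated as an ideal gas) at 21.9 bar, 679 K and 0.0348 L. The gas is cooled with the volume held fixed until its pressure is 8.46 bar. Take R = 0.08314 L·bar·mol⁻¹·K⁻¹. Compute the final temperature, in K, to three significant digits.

T₂ ≈ 262 K

Isochoric, so P/T is constant: V₂ = V₁; T₂ = T₁·(P₂/P₁) = 262.3 K.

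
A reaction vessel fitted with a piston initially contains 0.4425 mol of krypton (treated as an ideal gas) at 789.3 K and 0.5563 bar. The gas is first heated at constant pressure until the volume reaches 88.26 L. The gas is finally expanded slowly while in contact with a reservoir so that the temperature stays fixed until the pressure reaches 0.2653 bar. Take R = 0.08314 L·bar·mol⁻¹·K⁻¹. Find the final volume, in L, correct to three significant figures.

From PV = nRT: V₁ = nRT₁/P₁ = 52.20 L.
P constant ⇒ V ∝ T: P₂ = P₁; T₂ = T₁·(V₂/V₁) = 1335 K.
T constant ⇒ Boyle's law P V = const: T₃ = T₂; V₃ = V₂·(P₂/P₃) = 185.1 L.

V₃ ≈ 185 L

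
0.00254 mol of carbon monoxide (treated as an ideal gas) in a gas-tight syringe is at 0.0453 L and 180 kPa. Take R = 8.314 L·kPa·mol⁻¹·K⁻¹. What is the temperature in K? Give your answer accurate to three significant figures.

T ≈ 386 K

PV = nRT ⇒ T = PV/(nR) = (180 × 0.0453) / (0.00254 × 8.314)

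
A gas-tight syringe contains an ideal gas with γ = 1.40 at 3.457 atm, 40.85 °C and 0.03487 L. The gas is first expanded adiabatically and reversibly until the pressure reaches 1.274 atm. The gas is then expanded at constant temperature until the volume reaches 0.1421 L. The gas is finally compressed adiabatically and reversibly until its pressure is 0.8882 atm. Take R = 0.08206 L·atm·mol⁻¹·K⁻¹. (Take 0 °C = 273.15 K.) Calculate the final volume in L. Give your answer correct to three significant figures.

V₄ ≈ 0.112 L

Convert: T₁ = 314.0 K.
Reversible adiabatic, γ = 1.40: T₂ = T₁·(P₂/P₁)^((γ−1)/γ) = 236.1 K; V₂ = V₁·(P₁/P₂)^(1/γ) = 0.07114 L.
Isothermal, so P V is constant: T₃ = T₂; P₃ = P₂·(V₂/V₃) = 0.6378 atm.
Adiabatic (γ = 1.40), T V^(γ−1) and P V^γ constant: T₄ = T₃·(P₄/P₃)^((γ−1)/γ) = 259.5 K; V₄ = V₃·(P₃/P₄)^(1/γ) = 0.1122 L.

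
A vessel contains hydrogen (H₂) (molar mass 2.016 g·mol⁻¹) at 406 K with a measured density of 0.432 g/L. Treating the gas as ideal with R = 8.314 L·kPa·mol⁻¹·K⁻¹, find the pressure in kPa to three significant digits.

ρ = PM/(RT) ⇒ P = ρRT/M = (0.432 × 8.314 × 406.0) / 2.016

P ≈ 723 kPa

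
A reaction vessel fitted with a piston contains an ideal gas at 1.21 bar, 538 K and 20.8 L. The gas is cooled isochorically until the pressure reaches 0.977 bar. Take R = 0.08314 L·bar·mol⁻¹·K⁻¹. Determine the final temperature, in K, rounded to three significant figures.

T₂ ≈ 434 K

V constant ⇒ P ∝ T: V₂ = V₁; T₂ = T₁·(P₂/P₁) = 434.4 K.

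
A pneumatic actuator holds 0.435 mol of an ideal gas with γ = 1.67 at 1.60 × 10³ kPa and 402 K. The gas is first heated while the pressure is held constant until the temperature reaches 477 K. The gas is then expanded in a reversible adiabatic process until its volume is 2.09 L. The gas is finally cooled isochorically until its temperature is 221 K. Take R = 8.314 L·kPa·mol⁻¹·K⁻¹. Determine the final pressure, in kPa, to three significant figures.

From PV = nRT: V₁ = nRT₁/P₁ = 0.9087 L.
Isobaric, so V/T is constant: P₂ = P₁; V₂ = V₁·(T₂/T₁) = 1.078 L.
Adiabatic (γ = 1.67), T V^(γ−1) and P V^γ constant: T₃ = T₂·(V₂/V₃)^(γ−1) = 306.1 K; P₃ = P₂·(V₂/V₃)^γ = 529.8 kPa.
V constant ⇒ P ∝ T: V₄ = V₃; P₄ = P₃·(T₄/T₃) = 382.4 kPa.

P₄ ≈ 382 kPa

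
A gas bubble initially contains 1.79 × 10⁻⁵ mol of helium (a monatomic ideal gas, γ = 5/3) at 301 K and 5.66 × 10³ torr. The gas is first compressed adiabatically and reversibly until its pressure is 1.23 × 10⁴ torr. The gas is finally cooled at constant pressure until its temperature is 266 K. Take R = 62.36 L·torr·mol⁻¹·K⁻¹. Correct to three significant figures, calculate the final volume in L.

V₃ ≈ 2.41e-05 L

From PV = nRT: V₁ = nRT₁/P₁ = 5.936e-05 L.
Reversible adiabatic, γ = 5/3: T₂ = T₁·(P₂/P₁)^((γ−1)/γ) = 410.6 K; V₂ = V₁·(P₁/P₂)^(1/γ) = 3.726e-05 L.
Isobaric, so V/T is constant: P₃ = P₂; V₃ = V₂·(T₃/T₂) = 2.414e-05 L.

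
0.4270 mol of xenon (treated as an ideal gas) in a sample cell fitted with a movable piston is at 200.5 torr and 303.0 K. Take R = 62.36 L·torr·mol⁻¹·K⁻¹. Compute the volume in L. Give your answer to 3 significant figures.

PV = nRT ⇒ V = nRT/P = (0.4270 × 62.36 × 303.0) / 200.5

V ≈ 40.2 L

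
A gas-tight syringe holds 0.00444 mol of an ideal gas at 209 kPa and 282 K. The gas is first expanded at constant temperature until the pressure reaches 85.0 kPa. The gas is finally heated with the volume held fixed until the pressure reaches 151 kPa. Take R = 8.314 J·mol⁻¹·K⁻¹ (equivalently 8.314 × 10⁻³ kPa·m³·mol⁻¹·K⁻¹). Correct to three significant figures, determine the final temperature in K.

From PV = nRT: V₁ = nRT₁/P₁ = 4.981e-05 m³.
T constant ⇒ Boyle's law P V = const: T₂ = T₁; V₂ = V₁·(P₁/P₂) = 0.0001225 m³.
V constant ⇒ P ∝ T: V₃ = V₂; T₃ = T₂·(P₃/P₂) = 501.0 K.

T₃ ≈ 501 K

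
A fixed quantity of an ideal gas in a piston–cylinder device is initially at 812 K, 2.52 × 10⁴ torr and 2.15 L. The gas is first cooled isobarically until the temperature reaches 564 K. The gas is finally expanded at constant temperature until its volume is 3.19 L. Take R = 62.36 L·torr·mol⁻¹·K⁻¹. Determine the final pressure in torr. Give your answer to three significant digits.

P₃ ≈ 1.18e+04 torr

P constant ⇒ V ∝ T: P₂ = P₁; V₂ = V₁·(T₂/T₁) = 1.493 L.
T constant ⇒ Boyle's law P V = const: T₃ = T₂; P₃ = P₂·(V₂/V₃) = 1.180e+04 torr.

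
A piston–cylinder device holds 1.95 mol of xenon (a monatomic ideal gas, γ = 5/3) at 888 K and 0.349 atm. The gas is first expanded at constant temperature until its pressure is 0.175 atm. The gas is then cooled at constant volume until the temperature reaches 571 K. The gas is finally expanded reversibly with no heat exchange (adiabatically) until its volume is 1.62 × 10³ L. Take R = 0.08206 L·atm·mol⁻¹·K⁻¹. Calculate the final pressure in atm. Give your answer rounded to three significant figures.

From PV = nRT: V₁ = nRT₁/P₁ = 407.1 L.
T constant ⇒ Boyle's law P V = const: T₂ = T₁; V₂ = V₁·(P₁/P₂) = 812.0 L.
Isochoric, so P/T is constant: V₃ = V₂; P₃ = P₂·(T₃/T₂) = 0.1125 atm.
Adiabatic (γ = 5/3), T V^(γ−1) and P V^γ constant: T₄ = T₃·(V₃/V₄)^(γ−1) = 360.3 K; P₄ = P₃·(V₃/V₄)^γ = 0.03559 atm.

P₄ ≈ 0.0356 atm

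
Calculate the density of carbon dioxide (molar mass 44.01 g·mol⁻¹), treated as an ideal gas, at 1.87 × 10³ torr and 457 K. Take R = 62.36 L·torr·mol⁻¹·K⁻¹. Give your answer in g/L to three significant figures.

ρ = PM/(RT) = (1.87e+03 × 44.01) / (62.36 × 457.0)

ρ ≈ 2.89 g/L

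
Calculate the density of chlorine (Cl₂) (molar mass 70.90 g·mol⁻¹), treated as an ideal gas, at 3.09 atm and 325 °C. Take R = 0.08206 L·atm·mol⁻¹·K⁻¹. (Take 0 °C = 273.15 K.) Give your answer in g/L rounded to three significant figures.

ρ ≈ 4.46 g/L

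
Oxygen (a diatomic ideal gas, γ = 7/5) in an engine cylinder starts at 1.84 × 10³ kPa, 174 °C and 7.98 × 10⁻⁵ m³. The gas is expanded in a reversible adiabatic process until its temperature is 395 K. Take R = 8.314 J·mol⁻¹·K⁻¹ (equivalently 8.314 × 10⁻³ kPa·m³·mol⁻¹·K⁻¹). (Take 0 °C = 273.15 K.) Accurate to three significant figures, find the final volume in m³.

Convert: T₁ = 447.1 K.
Reversible adiabatic, γ = 7/5: P₂ = P₁·(T₂/T₁)^(γ/(γ−1)) = 1192 kPa; V₂ = V₁·(T₁/T₂)^(1/(γ−1)) = 0.0001088 m³.

V₂ ≈ 0.000109 m³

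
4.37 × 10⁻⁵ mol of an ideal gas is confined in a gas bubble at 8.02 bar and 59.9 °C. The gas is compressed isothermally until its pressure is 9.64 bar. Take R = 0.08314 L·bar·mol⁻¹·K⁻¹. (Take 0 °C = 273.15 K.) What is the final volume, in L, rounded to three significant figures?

Convert: T₁ = 333.0 K.
From PV = nRT: V₁ = nRT₁/P₁ = 0.0001509 L.
T constant ⇒ Boyle's law P V = const: T₂ = T₁; V₂ = V₁·(P₁/P₂) = 0.0001255 L.

V₂ ≈ 0.000126 L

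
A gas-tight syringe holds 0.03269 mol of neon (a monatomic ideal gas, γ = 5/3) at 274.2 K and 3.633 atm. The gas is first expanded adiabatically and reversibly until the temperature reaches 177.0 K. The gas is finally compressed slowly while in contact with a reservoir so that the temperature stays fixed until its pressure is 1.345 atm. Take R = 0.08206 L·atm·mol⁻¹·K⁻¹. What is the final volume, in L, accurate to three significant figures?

V₃ ≈ 0.353 L

From PV = nRT: V₁ = nRT₁/P₁ = 0.2025 L.
Reversible adiabatic, γ = 5/3: P₂ = P₁·(T₂/T₁)^(γ/(γ−1)) = 1.216 atm; V₂ = V₁·(T₁/T₂)^(1/(γ−1)) = 0.3904 L.
Isothermal, so P V is constant: T₃ = T₂; V₃ = V₂·(P₂/P₃) = 0.3530 L.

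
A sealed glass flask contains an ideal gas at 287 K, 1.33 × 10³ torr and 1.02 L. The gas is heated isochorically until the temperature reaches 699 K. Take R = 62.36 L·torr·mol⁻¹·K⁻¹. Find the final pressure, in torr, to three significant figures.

P₂ ≈ 3.24e+03 torr

Isochoric, so P/T is constant: V₂ = V₁; P₂ = P₁·(T₂/T₁) = 3239 torr.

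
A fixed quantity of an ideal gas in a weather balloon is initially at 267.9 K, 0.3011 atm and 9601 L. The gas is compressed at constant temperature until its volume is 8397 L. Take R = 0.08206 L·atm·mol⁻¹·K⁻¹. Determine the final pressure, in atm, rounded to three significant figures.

P₂ ≈ 0.344 atm

T constant ⇒ Boyle's law P V = const: T₂ = T₁; P₂ = P₁·(V₁/V₂) = 0.3443 atm.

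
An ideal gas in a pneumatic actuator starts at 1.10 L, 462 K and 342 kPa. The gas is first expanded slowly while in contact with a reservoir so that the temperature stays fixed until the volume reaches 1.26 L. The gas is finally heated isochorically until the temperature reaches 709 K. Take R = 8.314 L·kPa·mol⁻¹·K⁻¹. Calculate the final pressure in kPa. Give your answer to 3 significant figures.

Isothermal, so P V is constant: T₂ = T₁; P₂ = P₁·(V₁/V₂) = 298.6 kPa.
Isochoric, so P/T is constant: V₃ = V₂; P₃ = P₂·(T₃/T₂) = 458.2 kPa.

P₃ ≈ 458 kPa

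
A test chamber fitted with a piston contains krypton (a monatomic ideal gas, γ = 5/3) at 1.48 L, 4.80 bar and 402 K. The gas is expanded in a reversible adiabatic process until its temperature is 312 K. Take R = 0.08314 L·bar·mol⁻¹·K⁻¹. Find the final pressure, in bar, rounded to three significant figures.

P₂ ≈ 2.55 bar

Reversible adiabatic, γ = 5/3: P₂ = P₁·(T₂/T₁)^(γ/(γ−1)) = 2.547 bar; V₂ = V₁·(T₁/T₂)^(1/(γ−1)) = 2.165 L.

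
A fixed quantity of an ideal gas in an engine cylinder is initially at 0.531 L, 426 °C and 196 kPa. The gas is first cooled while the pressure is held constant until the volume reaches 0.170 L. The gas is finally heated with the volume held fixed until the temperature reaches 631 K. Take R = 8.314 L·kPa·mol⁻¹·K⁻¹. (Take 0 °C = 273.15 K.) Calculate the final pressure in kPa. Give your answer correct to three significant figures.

Convert: T₁ = 699.1 K.
Isobaric, so V/T is constant: P₂ = P₁; T₂ = T₁·(V₂/V₁) = 223.8 K.
V constant ⇒ P ∝ T: V₃ = V₂; P₃ = P₂·(T₃/T₂) = 552.5 kPa.

P₃ ≈ 553 kPa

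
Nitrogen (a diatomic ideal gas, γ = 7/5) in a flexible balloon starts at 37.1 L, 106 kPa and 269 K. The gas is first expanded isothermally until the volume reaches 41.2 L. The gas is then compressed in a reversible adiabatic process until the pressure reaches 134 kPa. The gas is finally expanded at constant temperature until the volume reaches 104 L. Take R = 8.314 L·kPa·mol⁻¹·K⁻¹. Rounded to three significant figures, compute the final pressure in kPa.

P₄ ≈ 41.7 kPa

T constant ⇒ Boyle's law P V = const: T₂ = T₁; P₂ = P₁·(V₁/V₂) = 95.45 kPa.
Adiabatic (γ = 7/5), T V^(γ−1) and P V^γ constant: T₃ = T₂·(P₃/P₂)^((γ−1)/γ) = 296.4 K; V₃ = V₂·(P₂/P₃)^(1/γ) = 32.33 L.
Isothermal, so P V is constant: T₄ = T₃; P₄ = P₃·(V₃/V₄) = 41.66 kPa.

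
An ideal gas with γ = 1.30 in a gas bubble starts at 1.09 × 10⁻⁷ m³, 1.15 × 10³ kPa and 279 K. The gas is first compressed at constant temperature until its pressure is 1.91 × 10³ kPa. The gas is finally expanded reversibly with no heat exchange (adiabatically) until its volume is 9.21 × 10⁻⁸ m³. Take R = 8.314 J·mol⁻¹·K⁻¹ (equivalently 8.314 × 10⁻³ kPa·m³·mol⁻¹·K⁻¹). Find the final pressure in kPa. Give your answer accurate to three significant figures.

P₃ ≈ 1.23e+03 kPa

Isothermal, so P V is constant: T₂ = T₁; V₂ = V₁·(P₁/P₂) = 6.563e-08 m³.
Adiabatic (γ = 1.30), T V^(γ−1) and P V^γ constant: T₃ = T₂·(V₂/V₃)^(γ−1) = 252.0 K; P₃ = P₂·(V₂/V₃)^γ = 1229 kPa.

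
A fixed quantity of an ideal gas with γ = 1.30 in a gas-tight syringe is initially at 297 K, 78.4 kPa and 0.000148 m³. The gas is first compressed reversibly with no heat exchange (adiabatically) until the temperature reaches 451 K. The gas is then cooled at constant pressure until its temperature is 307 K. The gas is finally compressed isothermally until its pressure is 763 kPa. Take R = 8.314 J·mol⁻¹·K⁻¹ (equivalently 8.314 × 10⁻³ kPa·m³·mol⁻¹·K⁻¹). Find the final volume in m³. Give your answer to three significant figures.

Reversible adiabatic, γ = 1.30: P₂ = P₁·(T₂/T₁)^(γ/(γ−1)) = 479.1 kPa; V₂ = V₁·(T₁/T₂)^(1/(γ−1)) = 3.677e-05 m³.
P constant ⇒ V ∝ T: P₃ = P₂; V₃ = V₂·(T₃/T₂) = 2.503e-05 m³.
T constant ⇒ Boyle's law P V = const: T₄ = T₃; V₄ = V₃·(P₃/P₄) = 1.572e-05 m³.

V₄ ≈ 1.57e-05 m³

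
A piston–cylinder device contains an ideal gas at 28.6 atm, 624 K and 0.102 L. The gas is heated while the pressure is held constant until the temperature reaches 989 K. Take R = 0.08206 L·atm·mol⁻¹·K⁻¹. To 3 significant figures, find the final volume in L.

P constant ⇒ V ∝ T: P₂ = P₁; V₂ = V₁·(T₂/T₁) = 0.1617 L.

V₂ ≈ 0.162 L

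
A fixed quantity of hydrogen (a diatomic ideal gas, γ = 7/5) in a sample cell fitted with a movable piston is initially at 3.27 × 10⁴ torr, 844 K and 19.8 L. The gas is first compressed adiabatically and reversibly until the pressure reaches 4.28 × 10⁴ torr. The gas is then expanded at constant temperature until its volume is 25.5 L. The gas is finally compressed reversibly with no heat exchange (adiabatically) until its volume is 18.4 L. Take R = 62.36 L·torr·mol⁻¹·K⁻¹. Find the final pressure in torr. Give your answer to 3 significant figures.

P₄ ≈ 4.33e+04 torr

Adiabatic (γ = 7/5), T V^(γ−1) and P V^γ constant: T₂ = T₁·(P₂/P₁)^((γ−1)/γ) = 911.5 K; V₂ = V₁·(P₁/P₂)^(1/γ) = 16.34 L.
Isothermal, so P V is constant: T₃ = T₂; P₃ = P₂·(V₂/V₃) = 2.742e+04 torr.
Adiabatic (γ = 7/5), T V^(γ−1) and P V^γ constant: T₄ = T₃·(V₃/V₄)^(γ−1) = 1039 K; P₄ = P₃·(V₃/V₄)^γ = 4.330e+04 torr.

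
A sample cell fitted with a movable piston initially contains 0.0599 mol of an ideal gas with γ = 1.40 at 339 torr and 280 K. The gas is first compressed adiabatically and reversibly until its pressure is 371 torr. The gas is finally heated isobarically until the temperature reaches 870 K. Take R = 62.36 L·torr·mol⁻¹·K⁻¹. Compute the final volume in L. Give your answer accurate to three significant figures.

From PV = nRT: V₁ = nRT₁/P₁ = 3.085 L.
Reversible adiabatic, γ = 1.40: T₂ = T₁·(P₂/P₁)^((γ−1)/γ) = 287.3 K; V₂ = V₁·(P₁/P₂)^(1/γ) = 2.893 L.
P constant ⇒ V ∝ T: P₃ = P₂; V₃ = V₂·(T₃/T₂) = 8.759 L.

V₃ ≈ 8.76 L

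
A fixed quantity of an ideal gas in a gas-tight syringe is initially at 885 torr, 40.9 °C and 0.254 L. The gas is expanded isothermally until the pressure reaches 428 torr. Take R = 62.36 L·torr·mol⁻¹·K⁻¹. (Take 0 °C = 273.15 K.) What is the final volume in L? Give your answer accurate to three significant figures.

Convert: T₁ = 314.0 K.
Isothermal, so P V is constant: T₂ = T₁; V₂ = V₁·(P₁/P₂) = 0.5252 L.

V₂ ≈ 0.525 L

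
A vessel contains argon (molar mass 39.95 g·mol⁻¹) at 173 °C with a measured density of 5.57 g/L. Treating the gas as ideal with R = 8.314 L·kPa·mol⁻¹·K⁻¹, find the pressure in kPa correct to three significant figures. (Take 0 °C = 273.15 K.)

P ≈ 517 kPa

ρ = PM/(RT) ⇒ P = ρRT/M = (5.57 × 8.314 × 446.1) / 39.95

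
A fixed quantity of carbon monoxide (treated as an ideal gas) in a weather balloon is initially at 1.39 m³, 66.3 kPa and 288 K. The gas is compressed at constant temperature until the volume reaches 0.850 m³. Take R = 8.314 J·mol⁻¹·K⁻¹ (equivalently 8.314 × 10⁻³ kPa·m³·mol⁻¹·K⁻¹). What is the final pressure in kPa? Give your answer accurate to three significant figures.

P₂ ≈ 108 kPa

T constant ⇒ Boyle's law P V = const: T₂ = T₁; P₂ = P₁·(V₁/V₂) = 108.4 kPa.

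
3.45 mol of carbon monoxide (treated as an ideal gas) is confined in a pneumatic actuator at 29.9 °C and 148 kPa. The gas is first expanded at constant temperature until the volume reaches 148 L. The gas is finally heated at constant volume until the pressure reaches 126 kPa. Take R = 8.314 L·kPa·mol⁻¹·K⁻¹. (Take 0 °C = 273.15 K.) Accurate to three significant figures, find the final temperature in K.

Convert: T₁ = 303.0 K.
From PV = nRT: V₁ = nRT₁/P₁ = 58.73 L.
Isothermal, so P V is constant: T₂ = T₁; P₂ = P₁·(V₁/V₂) = 58.73 kPa.
V constant ⇒ P ∝ T: V₃ = V₂; T₃ = T₂·(P₃/P₂) = 650.1 K.

T₃ ≈ 650 K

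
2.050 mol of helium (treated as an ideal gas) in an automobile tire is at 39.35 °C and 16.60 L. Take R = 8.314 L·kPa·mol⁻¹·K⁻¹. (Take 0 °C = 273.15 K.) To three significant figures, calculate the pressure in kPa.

Convert: T = 312.50 K.
PV = nRT ⇒ P = nRT/V = (2.050 × 8.314 × 312.50) / 16.60

P ≈ 321 kPa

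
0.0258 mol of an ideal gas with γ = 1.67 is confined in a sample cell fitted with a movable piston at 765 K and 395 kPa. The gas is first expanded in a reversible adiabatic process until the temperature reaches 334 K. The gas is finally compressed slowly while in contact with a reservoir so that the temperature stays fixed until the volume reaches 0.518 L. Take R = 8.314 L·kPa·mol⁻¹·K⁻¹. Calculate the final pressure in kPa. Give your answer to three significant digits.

P₃ ≈ 138 kPa

From PV = nRT: V₁ = nRT₁/P₁ = 0.4154 L.
Reversible adiabatic, γ = 1.67: P₂ = P₁·(T₂/T₁)^(γ/(γ−1)) = 50.06 kPa; V₂ = V₁·(T₁/T₂)^(1/(γ−1)) = 1.431 L.
T constant ⇒ Boyle's law P V = const: T₃ = T₂; P₃ = P₂·(V₂/V₃) = 138.3 kPa.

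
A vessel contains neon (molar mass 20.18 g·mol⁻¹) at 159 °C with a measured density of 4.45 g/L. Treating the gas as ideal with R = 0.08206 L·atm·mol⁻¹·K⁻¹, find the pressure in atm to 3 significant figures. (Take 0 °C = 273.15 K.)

P ≈ 7.82 atm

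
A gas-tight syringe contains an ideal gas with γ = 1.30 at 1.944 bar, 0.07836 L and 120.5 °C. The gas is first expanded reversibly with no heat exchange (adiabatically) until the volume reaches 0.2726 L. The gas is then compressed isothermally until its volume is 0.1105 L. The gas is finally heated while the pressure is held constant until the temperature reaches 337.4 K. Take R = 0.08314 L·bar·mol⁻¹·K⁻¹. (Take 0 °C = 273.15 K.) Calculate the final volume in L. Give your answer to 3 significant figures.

Convert: T₁ = 393.6 K.
Adiabatic (γ = 1.30), T V^(γ−1) and P V^γ constant: T₂ = T₁·(V₁/V₂)^(γ−1) = 270.8 K; P₂ = P₁·(V₁/V₂)^γ = 0.3844 bar.
T constant ⇒ Boyle's law P V = const: T₃ = T₂; P₃ = P₂·(V₂/V₃) = 0.9484 bar.
P constant ⇒ V ∝ T: P₄ = P₃; V₄ = V₃·(T₄/T₃) = 0.1377 L.

V₄ ≈ 0.138 L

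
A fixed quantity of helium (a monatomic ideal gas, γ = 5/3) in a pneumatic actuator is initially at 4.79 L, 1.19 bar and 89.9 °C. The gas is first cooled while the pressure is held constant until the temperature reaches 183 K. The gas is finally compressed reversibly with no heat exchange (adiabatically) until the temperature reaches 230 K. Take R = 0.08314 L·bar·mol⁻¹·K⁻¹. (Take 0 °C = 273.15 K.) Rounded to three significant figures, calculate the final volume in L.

V₃ ≈ 1.71 L

Convert: T₁ = 363.0 K.
P constant ⇒ V ∝ T: P₂ = P₁; V₂ = V₁·(T₂/T₁) = 2.414 L.
Reversible adiabatic, γ = 5/3: P₃ = P₂·(T₃/T₂)^(γ/(γ−1)) = 2.107 bar; V₃ = V₂·(T₂/T₃)^(1/(γ−1)) = 1.714 L.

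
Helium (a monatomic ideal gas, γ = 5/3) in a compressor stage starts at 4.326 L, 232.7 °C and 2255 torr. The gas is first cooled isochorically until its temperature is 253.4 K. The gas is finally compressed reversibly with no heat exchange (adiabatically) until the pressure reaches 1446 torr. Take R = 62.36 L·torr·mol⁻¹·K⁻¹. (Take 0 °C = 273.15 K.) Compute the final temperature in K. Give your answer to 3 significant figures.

T₃ ≈ 280 K

Convert: T₁ = 505.8 K.
Isochoric, so P/T is constant: V₂ = V₁; P₂ = P₁·(T₂/T₁) = 1130 torr.
Adiabatic (γ = 5/3), T V^(γ−1) and P V^γ constant: T₃ = T₂·(P₃/P₂)^((γ−1)/γ) = 279.7 K; V₃ = V₂·(P₂/P₃)^(1/γ) = 3.730 L.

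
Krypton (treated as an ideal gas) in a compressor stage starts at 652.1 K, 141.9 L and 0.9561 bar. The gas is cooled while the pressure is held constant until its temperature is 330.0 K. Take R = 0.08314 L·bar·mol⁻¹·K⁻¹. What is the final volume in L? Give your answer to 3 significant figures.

V₂ ≈ 71.8 L

Isobaric, so V/T is constant: P₂ = P₁; V₂ = V₁·(T₂/T₁) = 71.81 L.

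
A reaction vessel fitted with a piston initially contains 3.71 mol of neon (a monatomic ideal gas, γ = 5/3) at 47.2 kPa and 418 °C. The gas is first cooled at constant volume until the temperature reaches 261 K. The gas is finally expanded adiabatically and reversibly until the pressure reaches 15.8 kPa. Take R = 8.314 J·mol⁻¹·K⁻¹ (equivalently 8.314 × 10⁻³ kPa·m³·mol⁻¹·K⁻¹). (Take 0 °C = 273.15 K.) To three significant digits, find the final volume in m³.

Convert: T₁ = 691.1 K.
From PV = nRT: V₁ = nRT₁/P₁ = 0.4517 m³.
V constant ⇒ P ∝ T: V₂ = V₁; P₂ = P₁·(T₂/T₁) = 17.82 kPa.
Adiabatic (γ = 5/3), T V^(γ−1) and P V^γ constant: T₃ = T₂·(P₃/P₂)^((γ−1)/γ) = 248.7 K; V₃ = V₂·(P₂/P₃)^(1/γ) = 0.4855 m³.

V₃ ≈ 0.486 m³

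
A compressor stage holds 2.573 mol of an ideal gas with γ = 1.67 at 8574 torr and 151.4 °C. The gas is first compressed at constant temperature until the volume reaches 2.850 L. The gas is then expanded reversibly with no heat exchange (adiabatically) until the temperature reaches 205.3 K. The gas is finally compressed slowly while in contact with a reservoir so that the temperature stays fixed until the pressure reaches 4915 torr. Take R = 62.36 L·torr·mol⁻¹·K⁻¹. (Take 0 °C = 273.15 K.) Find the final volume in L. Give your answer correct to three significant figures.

V₄ ≈ 6.70 L

Convert: T₁ = 424.5 K.
From PV = nRT: V₁ = nRT₁/P₁ = 7.945 L.
T constant ⇒ Boyle's law P V = const: T₂ = T₁; P₂ = P₁·(V₁/V₂) = 2.390e+04 torr.
Adiabatic (γ = 1.67), T V^(γ−1) and P V^γ constant: P₃ = P₂·(T₃/T₂)^(γ/(γ−1)) = 3908 torr; V₃ = V₂·(T₂/T₃)^(1/(γ−1)) = 8.429 L.
Isothermal, so P V is constant: T₄ = T₃; V₄ = V₃·(P₃/P₄) = 6.702 L.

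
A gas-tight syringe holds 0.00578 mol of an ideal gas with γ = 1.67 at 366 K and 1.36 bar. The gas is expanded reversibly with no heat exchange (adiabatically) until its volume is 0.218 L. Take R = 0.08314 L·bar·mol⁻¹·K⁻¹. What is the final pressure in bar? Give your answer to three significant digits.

P₂ ≈ 0.569 bar

From PV = nRT: V₁ = nRT₁/P₁ = 0.1293 L.
Reversible adiabatic, γ = 1.67: T₂ = T₁·(V₁/V₂)^(γ−1) = 258.0 K; P₂ = P₁·(V₁/V₂)^γ = 0.5686 bar.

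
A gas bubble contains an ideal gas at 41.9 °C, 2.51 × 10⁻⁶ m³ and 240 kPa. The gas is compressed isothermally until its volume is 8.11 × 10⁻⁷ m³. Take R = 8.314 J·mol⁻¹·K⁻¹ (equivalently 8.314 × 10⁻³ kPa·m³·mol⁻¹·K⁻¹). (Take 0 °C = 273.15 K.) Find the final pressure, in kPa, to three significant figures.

P₂ ≈ 743 kPa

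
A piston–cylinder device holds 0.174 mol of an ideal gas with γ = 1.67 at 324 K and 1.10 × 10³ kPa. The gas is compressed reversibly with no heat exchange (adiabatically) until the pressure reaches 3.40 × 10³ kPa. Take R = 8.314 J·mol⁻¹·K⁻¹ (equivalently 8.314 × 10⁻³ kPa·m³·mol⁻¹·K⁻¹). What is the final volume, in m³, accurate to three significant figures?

From PV = nRT: V₁ = nRT₁/P₁ = 0.0004261 m³.
Reversible adiabatic, γ = 1.67: T₂ = T₁·(P₂/P₁)^((γ−1)/γ) = 509.5 K; V₂ = V₁·(P₁/P₂)^(1/γ) = 0.0002168 m³.

V₂ ≈ 0.000217 m³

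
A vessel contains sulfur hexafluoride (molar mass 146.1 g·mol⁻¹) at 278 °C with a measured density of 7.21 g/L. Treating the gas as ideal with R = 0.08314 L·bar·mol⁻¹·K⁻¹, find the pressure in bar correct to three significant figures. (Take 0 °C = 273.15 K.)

ρ = PM/(RT) ⇒ P = ρRT/M = (7.21 × 0.08314 × 551.1) / 146.1

P ≈ 2.26 bar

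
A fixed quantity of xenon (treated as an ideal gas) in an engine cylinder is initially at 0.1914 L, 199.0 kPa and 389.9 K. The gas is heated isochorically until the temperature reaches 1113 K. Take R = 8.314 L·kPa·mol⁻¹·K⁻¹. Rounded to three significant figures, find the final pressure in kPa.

P₂ ≈ 568 kPa

V constant ⇒ P ∝ T: V₂ = V₁; P₂ = P₁·(T₂/T₁) = 568.1 kPa.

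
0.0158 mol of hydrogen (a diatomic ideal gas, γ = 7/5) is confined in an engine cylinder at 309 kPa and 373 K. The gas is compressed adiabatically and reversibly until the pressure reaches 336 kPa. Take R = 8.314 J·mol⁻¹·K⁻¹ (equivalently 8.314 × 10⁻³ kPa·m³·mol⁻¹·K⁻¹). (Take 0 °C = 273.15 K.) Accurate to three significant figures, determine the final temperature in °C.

From PV = nRT: V₁ = nRT₁/P₁ = 0.0001586 m³.
Reversible adiabatic, γ = 7/5: T₂ = T₁·(P₂/P₁)^((γ−1)/γ) = 382.0 K; V₂ = V₁·(P₁/P₂)^(1/γ) = 0.0001494 m³.

T₂ ≈ 109 °C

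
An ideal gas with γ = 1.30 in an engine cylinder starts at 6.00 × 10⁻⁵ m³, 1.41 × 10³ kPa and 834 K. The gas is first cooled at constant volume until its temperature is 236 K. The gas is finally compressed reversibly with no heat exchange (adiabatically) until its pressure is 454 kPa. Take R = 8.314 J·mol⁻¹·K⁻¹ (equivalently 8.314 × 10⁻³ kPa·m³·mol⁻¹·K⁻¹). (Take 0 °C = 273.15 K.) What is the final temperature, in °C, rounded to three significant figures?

T₃ ≈ -30.0 °C

Isochoric, so P/T is constant: V₂ = V₁; P₂ = P₁·(T₂/T₁) = 399.0 kPa.
Reversible adiabatic, γ = 1.30: T₃ = T₂·(P₃/P₂)^((γ−1)/γ) = 243.1 K; V₃ = V₂·(P₂/P₃)^(1/γ) = 5.433e-05 m³.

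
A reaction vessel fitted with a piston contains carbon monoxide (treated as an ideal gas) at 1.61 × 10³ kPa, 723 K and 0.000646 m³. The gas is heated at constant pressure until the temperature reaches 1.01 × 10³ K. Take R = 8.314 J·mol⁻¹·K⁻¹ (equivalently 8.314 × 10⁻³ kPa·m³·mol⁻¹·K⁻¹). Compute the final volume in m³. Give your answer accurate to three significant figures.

V₂ ≈ 0.000902 m³

P constant ⇒ V ∝ T: P₂ = P₁; V₂ = V₁·(T₂/T₁) = 0.0009024 m³.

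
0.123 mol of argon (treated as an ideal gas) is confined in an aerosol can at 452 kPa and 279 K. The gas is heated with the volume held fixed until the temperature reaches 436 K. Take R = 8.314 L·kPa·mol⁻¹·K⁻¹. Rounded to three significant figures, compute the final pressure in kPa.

From PV = nRT: V₁ = nRT₁/P₁ = 0.6312 L.
V constant ⇒ P ∝ T: V₂ = V₁; P₂ = P₁·(T₂/T₁) = 706.4 kPa.

P₂ ≈ 706 kPa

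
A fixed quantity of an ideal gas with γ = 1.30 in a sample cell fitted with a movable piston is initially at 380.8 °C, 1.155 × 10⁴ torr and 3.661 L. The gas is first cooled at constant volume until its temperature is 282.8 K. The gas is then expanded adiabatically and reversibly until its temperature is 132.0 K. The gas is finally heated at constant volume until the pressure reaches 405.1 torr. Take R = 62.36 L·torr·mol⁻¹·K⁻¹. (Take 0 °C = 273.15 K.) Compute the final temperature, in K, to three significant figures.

Convert: T₁ = 654.0 K.
Isochoric, so P/T is constant: V₂ = V₁; P₂ = P₁·(T₂/T₁) = 4995 torr.
Reversible adiabatic, γ = 1.30: P₃ = P₂·(T₃/T₂)^(γ/(γ−1)) = 183.9 torr; V₃ = V₂·(T₂/T₃)^(1/(γ−1)) = 46.41 L.
V constant ⇒ P ∝ T: V₄ = V₃; T₄ = T₃·(P₄/P₃) = 290.8 K.

T₄ ≈ 291 K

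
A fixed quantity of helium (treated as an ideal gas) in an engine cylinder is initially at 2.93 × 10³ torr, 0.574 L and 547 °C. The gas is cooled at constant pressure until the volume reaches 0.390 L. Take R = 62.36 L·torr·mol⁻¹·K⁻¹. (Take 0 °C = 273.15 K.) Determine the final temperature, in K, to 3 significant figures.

Convert: T₁ = 820.1 K.
Isobaric, so V/T is constant: P₂ = P₁; T₂ = T₁·(V₂/V₁) = 557.2 K.

T₂ ≈ 557 K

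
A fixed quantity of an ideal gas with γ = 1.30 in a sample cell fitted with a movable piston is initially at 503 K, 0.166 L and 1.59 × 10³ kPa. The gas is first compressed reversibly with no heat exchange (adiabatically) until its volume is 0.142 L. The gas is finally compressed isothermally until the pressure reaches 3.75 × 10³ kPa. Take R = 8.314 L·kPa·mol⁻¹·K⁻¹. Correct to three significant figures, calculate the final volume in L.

V₃ ≈ 0.0738 L

Adiabatic (γ = 1.30), T V^(γ−1) and P V^γ constant: T₂ = T₁·(V₁/V₂)^(γ−1) = 527.1 K; P₂ = P₁·(V₁/V₂)^γ = 1948 kPa.
Isothermal, so P V is constant: T₃ = T₂; V₃ = V₂·(P₂/P₃) = 0.07376 L.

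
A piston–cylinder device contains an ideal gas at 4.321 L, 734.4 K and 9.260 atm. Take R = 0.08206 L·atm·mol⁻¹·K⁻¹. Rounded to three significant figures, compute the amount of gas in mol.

n ≈ 0.664 mol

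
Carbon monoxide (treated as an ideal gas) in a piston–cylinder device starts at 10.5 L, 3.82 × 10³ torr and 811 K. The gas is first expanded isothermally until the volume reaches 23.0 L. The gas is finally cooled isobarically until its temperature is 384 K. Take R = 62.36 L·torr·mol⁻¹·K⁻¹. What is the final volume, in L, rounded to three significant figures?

V₃ ≈ 10.9 L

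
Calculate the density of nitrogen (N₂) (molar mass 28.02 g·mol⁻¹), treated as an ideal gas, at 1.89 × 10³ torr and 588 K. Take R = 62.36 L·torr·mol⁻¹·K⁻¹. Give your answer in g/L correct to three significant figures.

ρ ≈ 1.44 g/L

ρ = PM/(RT) = (1.89e+03 × 28.02) / (62.36 × 588.0)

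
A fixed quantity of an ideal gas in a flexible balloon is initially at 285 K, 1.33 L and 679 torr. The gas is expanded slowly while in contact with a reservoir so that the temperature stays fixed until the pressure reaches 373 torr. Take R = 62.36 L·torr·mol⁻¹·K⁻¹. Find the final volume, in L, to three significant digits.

T constant ⇒ Boyle's law P V = const: T₂ = T₁; V₂ = V₁·(P₁/P₂) = 2.421 L.

V₂ ≈ 2.42 L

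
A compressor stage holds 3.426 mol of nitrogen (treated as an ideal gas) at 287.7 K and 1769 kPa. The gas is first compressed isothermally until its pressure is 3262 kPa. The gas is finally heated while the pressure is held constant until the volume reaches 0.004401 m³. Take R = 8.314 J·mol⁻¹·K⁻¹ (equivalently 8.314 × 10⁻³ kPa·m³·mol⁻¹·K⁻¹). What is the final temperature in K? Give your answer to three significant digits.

T₃ ≈ 504 K

From PV = nRT: V₁ = nRT₁/P₁ = 0.004632 m³.
Isothermal, so P V is constant: T₂ = T₁; V₂ = V₁·(P₁/P₂) = 0.002512 m³.
P constant ⇒ V ∝ T: P₃ = P₂; T₃ = T₂·(V₃/V₂) = 504.0 K.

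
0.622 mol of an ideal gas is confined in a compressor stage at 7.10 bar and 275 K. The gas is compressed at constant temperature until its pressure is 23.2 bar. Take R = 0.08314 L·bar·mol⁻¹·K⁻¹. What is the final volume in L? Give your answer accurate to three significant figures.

V₂ ≈ 0.613 L

From PV = nRT: V₁ = nRT₁/P₁ = 2.003 L.
Isothermal, so P V is constant: T₂ = T₁; V₂ = V₁·(P₁/P₂) = 0.6130 L.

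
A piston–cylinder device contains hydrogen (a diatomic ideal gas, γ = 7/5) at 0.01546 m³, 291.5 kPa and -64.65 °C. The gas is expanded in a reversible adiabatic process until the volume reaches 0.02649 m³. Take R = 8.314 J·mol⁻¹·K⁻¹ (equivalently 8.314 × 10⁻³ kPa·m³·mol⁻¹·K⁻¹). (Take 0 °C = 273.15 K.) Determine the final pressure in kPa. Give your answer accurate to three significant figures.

Convert: T₁ = 208.5 K.
Reversible adiabatic, γ = 7/5: T₂ = T₁·(V₁/V₂)^(γ−1) = 168.1 K; P₂ = P₁·(V₁/V₂)^γ = 137.2 kPa.

P₂ ≈ 137 kPa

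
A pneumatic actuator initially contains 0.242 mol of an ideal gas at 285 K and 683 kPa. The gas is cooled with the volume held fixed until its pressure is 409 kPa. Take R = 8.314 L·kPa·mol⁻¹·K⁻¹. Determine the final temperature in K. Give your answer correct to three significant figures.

T₂ ≈ 171 K

From PV = nRT: V₁ = nRT₁/P₁ = 0.8396 L.
Isochoric, so P/T is constant: V₂ = V₁; T₂ = T₁·(P₂/P₁) = 170.7 K.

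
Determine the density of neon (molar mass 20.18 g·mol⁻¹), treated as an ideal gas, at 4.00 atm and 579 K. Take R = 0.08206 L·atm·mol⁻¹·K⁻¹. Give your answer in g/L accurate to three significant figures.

ρ ≈ 1.70 g/L

ρ = PM/(RT) = (4.00 × 20.18) / (0.08206 × 579.0)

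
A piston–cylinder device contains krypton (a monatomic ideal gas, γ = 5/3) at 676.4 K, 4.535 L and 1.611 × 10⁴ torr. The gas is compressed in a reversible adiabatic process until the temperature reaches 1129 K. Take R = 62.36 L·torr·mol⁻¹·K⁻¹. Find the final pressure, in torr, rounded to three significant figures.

Reversible adiabatic, γ = 5/3: P₂ = P₁·(T₂/T₁)^(γ/(γ−1)) = 5.799e+04 torr; V₂ = V₁·(T₁/T₂)^(1/(γ−1)) = 2.103 L.

P₂ ≈ 5.80e+04 torr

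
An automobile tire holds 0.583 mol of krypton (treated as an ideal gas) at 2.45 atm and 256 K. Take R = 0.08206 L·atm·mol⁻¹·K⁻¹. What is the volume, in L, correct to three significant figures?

V ≈ 5.00 L

PV = nRT ⇒ V = nRT/P = (0.583 × 0.08206 × 256) / 2.45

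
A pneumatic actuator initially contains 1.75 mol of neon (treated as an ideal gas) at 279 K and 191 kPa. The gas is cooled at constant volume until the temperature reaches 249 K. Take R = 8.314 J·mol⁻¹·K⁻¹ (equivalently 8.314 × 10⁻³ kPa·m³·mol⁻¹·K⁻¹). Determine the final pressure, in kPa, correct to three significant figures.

From PV = nRT: V₁ = nRT₁/P₁ = 0.02125 m³.
V constant ⇒ P ∝ T: V₂ = V₁; P₂ = P₁·(T₂/T₁) = 170.5 kPa.

P₂ ≈ 170 kPa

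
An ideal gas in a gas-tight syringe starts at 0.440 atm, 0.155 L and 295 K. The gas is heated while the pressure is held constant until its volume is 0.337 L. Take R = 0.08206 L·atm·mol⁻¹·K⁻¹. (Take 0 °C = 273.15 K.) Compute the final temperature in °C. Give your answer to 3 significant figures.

T₂ ≈ 368 °C

Isobaric, so V/T is constant: P₂ = P₁; T₂ = T₁·(V₂/V₁) = 641.4 K.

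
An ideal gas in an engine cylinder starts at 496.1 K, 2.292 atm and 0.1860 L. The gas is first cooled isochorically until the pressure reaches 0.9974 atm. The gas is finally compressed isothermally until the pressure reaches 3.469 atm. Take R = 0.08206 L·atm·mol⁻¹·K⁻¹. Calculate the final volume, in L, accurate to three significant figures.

Isochoric, so P/T is constant: V₂ = V₁; T₂ = T₁·(P₂/P₁) = 215.9 K.
T constant ⇒ Boyle's law P V = const: T₃ = T₂; V₃ = V₂·(P₂/P₃) = 0.05348 L.

V₃ ≈ 0.0535 L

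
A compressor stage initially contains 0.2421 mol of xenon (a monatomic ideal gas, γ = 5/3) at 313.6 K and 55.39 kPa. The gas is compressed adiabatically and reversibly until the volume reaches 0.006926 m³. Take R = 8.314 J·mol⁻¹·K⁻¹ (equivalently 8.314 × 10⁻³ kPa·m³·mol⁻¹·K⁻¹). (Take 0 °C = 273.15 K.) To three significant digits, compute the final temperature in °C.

T₂ ≈ 164 °C

From PV = nRT: V₁ = nRT₁/P₁ = 0.01140 m³.
Adiabatic (γ = 5/3), T V^(γ−1) and P V^γ constant: T₂ = T₁·(V₁/V₂)^(γ−1) = 437.1 K; P₂ = P₁·(V₁/V₂)^γ = 127.0 kPa.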